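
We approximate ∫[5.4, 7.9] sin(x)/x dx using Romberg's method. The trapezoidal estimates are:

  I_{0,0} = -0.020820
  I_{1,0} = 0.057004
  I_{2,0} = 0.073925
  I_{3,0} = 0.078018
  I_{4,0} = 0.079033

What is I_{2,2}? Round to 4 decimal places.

0.0793

Richardson extrapolation on the trapezoidal column (denominator 4−1=3):
I_{1,1} = 0.057004 + (0.057004 − (-0.020820))/3 = 0.082945
I_{2,1} = 0.073925 + (0.073925 − 0.057004)/3 = 0.079565
I_{2,2} = (16·0.079565 − 0.082945) / 15 = 0.079340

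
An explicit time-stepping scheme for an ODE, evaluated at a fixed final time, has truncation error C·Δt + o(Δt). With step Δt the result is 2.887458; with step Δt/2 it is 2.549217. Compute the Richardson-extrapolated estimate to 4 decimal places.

2.2110

Extrapolated value = (2·A(Δt/2) − A(Δt)) / (2 − 1)
= (2·2.549217 − 2.887458) / 1
= 2.210976 / 1 = 2.210976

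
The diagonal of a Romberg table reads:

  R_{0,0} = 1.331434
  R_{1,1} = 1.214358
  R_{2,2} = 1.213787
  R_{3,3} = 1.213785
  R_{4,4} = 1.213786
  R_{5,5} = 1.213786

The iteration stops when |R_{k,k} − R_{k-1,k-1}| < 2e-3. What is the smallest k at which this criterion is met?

|R_{1,1} − R_{0,0}| = 0.117076 ≥ 2e-3
|R_{2,2} − R_{1,1}| = 0.000571 < 2e-3

k = 2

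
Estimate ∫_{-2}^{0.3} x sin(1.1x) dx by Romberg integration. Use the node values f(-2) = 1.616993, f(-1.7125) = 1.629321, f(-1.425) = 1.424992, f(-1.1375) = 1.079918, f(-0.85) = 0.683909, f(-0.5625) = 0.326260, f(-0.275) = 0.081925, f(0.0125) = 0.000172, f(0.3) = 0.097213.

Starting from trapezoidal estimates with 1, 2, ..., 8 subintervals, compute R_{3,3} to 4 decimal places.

1.7480

R_{0,0} (trapezoid, 1 panel, h=2.3000): 1.971337
R_{1,0} (trapezoid, 2 panels, h=1.1500): 1.772164
R_{2,0} (trapezoid, 4 panels, h=0.5750): 1.752559
R_{3,0} (trapezoid, 8 panels, h=0.2875): 1.749035
R_{1,1} = 1.772164 + (1.772164 − 1.971337)/3 = 1.705773
R_{2,1} = 1.752559 + (1.752559 − 1.772164)/3 = 1.746024
R_{3,1} = 1.749035 + (1.749035 − 1.752559)/3 = 1.747860
R_{2,2} = 1.746024 + (1.746024 − 1.705773)/15 = 1.748707
R_{3,2} = 1.747860 + (1.747860 − 1.746024)/15 = 1.747982
R_{3,3} = 1.747982 + (1.747982 − 1.748707)/63 = 1.747970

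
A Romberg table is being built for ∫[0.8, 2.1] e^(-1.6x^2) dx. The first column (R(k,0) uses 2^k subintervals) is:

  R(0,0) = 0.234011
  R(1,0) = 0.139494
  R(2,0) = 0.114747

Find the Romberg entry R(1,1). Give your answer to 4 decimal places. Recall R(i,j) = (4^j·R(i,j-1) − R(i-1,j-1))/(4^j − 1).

0.1080

Richardson extrapolation on the trapezoidal column (denominator 4−1=3):
R(1,1) = 0.139494 + (0.139494 − 0.234011)/3 = 0.107988
(Column j=1 coincides with Simpson's rule on the same nodes.)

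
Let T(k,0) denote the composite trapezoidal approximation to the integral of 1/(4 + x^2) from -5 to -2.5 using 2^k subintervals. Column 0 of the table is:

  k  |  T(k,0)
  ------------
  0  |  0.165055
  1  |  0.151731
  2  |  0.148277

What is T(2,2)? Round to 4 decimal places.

Richardson extrapolation on the trapezoidal column (denominator 4−1=3):
T(1,1) = (4·0.151731 − 0.165055) / 3 = 0.147290
T(2,1) = (4·0.148277 − 0.151731) / 3 = 0.147126
T(2,2) = 0.147126 + (0.147126 − 0.147290)/15 = 0.147115

0.1471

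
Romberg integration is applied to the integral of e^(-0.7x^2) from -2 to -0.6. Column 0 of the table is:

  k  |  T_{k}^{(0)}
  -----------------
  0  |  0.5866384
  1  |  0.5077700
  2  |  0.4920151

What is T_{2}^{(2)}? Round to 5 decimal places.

T_{1}^{(1)} = 0.5077700 + (0.5077700 − 0.5866384)/3 = 0.4814805
T_{2}^{(1)} = (4·0.4920151 − 0.5077700) / 3 = 0.4867635
T_{2}^{(2)} = 0.4867635 + (0.4867635 − 0.4814805)/15 = 0.4871157

0.48712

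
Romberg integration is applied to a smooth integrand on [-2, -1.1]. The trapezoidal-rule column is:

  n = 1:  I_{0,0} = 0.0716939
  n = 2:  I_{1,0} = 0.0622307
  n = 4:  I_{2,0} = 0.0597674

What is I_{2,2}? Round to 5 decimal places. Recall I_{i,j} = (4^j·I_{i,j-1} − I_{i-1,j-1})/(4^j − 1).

0.05894

Richardson extrapolation on the trapezoidal column (denominator 4−1=3):
I_{1,1} = 0.0622307 + (0.0622307 − 0.0716939)/3 = 0.0590763
I_{2,1} = (4·0.0597674 − 0.0622307) / 3 = 0.0589463
I_{2,2} = 0.0589463 + (0.0589463 − 0.0590763)/15 = 0.0589376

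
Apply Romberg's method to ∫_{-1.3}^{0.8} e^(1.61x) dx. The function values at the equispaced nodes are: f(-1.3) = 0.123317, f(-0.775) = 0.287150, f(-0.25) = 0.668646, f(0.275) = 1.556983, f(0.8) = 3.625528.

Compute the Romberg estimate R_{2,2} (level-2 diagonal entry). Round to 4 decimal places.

2.1765

R_{0,0} (trapezoid, 1 panel, h=2.1000): 3.936287
R_{1,0} (trapezoid, 2 panels, h=1.0500): 2.670222
R_{2,0} (trapezoid, 4 panels, h=0.5250): 2.303281
R_{1,1} = 2.670222 + (2.670222 − 3.936287)/3 = 2.248200
R_{2,1} = 2.303281 + (2.303281 − 2.670222)/3 = 2.180967
R_{2,2} = 2.180967 + (2.180967 − 2.248200)/15 = 2.176485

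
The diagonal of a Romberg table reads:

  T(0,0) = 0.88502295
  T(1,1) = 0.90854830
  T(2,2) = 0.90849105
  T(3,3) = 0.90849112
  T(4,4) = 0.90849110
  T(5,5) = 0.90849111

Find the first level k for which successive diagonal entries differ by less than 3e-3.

k = 2

|T(1,1) − T(0,0)| = 0.02352535 ≥ 3e-3
|T(2,2) − T(1,1)| = 0.00005725 < 3e-3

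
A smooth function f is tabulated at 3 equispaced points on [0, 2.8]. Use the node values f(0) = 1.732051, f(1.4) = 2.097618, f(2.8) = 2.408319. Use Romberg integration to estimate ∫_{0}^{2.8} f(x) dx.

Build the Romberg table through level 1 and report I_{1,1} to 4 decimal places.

I_{0,0} (trapezoid, 1 panel, h=2.8000): 5.796518
I_{1,0} (trapezoid, 2 panels, h=1.4000): 5.834924
I_{1,1} = 5.834924 + (5.834924 − 5.796518)/3 = 5.847726

5.8477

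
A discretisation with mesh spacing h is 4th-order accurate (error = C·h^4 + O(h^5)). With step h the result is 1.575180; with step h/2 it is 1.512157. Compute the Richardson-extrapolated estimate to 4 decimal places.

1.5080

The leading error scales as h^4; refining by a factor of 2 reduces it by 2^4 = 16.
Extrapolated value = (16·A(h/2) − A(h)) / (16 − 1)
= (16·1.512157 − 1.575180) / 15
= 22.619332 / 15 = 1.507955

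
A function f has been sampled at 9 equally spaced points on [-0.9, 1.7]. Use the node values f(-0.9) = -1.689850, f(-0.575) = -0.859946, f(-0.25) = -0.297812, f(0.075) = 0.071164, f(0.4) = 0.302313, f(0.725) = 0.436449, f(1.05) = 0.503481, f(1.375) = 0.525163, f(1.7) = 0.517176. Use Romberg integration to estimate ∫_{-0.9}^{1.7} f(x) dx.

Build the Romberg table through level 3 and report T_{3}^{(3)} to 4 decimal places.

T_{0}^{(0)} (trapezoid, 1 panel, h=2.6000): -1.524476
T_{1}^{(0)} (trapezoid, 2 panels, h=1.3000): -0.369231
T_{2}^{(0)} (trapezoid, 4 panels, h=0.6500): -0.050931
T_{3}^{(0)} (trapezoid, 8 panels, h=0.3250): 0.030704
T_{1}^{(1)} = -0.369231 + (-0.369231 − (-1.524476))/3 = 0.015851
T_{2}^{(1)} = -0.050931 + (-0.050931 − (-0.369231))/3 = 0.055169
T_{3}^{(1)} = 0.030704 + (0.030704 − (-0.050931))/3 = 0.057916
T_{2}^{(2)} = 0.055169 + (0.055169 − 0.015851)/15 = 0.057790
T_{3}^{(2)} = 0.057916 + (0.057916 − 0.055169)/15 = 0.058099
T_{3}^{(3)} = 0.058099 + (0.058099 − 0.057790)/63 = 0.058104

0.0581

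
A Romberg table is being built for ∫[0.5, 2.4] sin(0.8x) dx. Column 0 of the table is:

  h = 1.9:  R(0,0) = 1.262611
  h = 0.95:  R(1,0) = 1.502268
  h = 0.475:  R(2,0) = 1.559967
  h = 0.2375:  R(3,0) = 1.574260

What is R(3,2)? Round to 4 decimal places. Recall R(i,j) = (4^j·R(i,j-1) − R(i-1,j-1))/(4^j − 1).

1.5790

Richardson extrapolation on the trapezoidal column (denominator 4−1=3):
R(2,1) = 1.559967 + (1.559967 − 1.502268)/3 = 1.579200
R(3,1) = (4·1.574260 − 1.559967) / 3 = 1.579024
R(3,2) = (16·1.579024 − 1.579200) / 15 = 1.579012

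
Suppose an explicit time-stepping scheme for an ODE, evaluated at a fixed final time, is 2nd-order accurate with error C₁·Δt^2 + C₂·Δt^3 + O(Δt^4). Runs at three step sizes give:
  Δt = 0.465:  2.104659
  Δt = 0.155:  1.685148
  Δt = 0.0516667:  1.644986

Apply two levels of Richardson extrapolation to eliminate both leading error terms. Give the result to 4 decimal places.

First eliminate the Δt^2 term (factor 3^2 = 9):
  B₁ = (9·1.685148 − 2.104659)/8 = 1.632709
  B₂ = (9·1.644986 − 1.685148)/8 = 1.639966
Then eliminate the Δt^3 term (factor 3^3 = 27):
  (27·1.639966 − 1.632709)/26 = 1.640245

1.6402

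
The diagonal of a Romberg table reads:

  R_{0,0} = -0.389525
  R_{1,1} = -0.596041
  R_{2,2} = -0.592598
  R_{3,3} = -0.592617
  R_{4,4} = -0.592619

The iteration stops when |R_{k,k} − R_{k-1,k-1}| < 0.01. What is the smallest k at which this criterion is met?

k = 2

|R_{1,1} − R_{0,0}| = 0.206516 ≥ 0.01
|R_{2,2} − R_{1,1}| = 0.003443 < 0.01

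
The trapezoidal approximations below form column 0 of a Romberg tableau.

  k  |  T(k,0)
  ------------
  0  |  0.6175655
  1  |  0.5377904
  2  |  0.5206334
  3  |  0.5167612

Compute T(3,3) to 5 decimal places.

0.51551

T(1,1) = (4·0.5377904 − 0.6175655) / 3 = 0.5111987
T(2,1) = 0.5206334 + (0.5206334 − 0.5377904)/3 = 0.5149144
T(3,1) = 0.5167612 + (0.5167612 − 0.5206334)/3 = 0.5154705
T(2,2) = 0.5149144 + (0.5149144 − 0.5111987)/15 = 0.5151621
T(3,2) = 0.5154705 + (0.5154705 − 0.5149144)/15 = 0.5155076
T(3,3) = (64·0.5155076 − 0.5151621) / 63 = 0.5155131
(Column j=1 coincides with Simpson's rule on the same nodes.)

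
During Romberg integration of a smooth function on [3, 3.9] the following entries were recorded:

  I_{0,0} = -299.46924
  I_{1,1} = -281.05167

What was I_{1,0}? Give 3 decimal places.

-285.656

From I_{1,1} = (4·I_{1,0} − I_{0,0})/3, solve for I_{1,0}:
4·I_{1,0} = 3·(-281.05167) + (-299.46924) = -1142.62425
I_{1,0} = -285.65606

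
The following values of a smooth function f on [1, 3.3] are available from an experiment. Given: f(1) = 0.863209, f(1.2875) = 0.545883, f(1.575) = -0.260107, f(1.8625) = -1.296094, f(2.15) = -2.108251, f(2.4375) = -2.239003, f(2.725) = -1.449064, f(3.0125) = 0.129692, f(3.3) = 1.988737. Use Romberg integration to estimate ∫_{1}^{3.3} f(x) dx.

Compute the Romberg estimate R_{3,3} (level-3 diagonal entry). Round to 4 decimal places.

-1.5537

R_{0,0} (trapezoid, 1 panel, h=2.3000): 3.279738
R_{1,0} (trapezoid, 2 panels, h=1.1500): -0.784620
R_{2,0} (trapezoid, 4 panels, h=0.5750): -1.375083
R_{3,0} (trapezoid, 8 panels, h=0.2875): -1.509654
R_{1,1} = -0.784620 + (-0.784620 − 3.279738)/3 = -2.139406
R_{2,1} = -1.375083 + (-1.375083 − (-0.784620))/3 = -1.571904
R_{3,1} = -1.509654 + (-1.509654 − (-1.375083))/3 = -1.554511
R_{2,2} = -1.571904 + (-1.571904 − (-2.139406))/15 = -1.534071
R_{3,2} = -1.554511 + (-1.554511 − (-1.571904))/15 = -1.553351
R_{3,3} = -1.553351 + (-1.553351 − (-1.534071))/63 = -1.553657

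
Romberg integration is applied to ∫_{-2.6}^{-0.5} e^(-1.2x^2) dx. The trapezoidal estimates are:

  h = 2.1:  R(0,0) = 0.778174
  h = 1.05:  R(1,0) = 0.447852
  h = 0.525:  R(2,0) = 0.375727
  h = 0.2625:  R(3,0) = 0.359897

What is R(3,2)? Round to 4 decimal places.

0.3548

R(2,1) = (4·0.375727 − 0.447852) / 3 = 0.351685
R(3,1) = 0.359897 + (0.359897 − 0.375727)/3 = 0.354620
R(3,2) = (16·0.354620 − 0.351685) / 15 = 0.354816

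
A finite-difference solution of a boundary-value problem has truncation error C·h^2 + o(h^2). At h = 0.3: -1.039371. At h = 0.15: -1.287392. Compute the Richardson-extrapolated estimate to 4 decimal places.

The leading error scales as h^2; refining by a factor of 2 reduces it by 2^2 = 4.
Extrapolated value = (4·A(h/2) − A(h)) / (4 − 1)
= (4·(-1.287392) − (-1.039371)) / 3
= -4.110197 / 3 = -1.370066

-1.3701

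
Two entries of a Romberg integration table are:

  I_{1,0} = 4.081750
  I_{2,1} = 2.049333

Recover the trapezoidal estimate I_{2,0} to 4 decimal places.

2.5574

From I_{2,1} = (4·I_{2,0} − I_{1,0})/3, solve for I_{2,0}:
4·I_{2,0} = 3·2.049333 + 4.081750 = 10.229749
I_{2,0} = 2.557437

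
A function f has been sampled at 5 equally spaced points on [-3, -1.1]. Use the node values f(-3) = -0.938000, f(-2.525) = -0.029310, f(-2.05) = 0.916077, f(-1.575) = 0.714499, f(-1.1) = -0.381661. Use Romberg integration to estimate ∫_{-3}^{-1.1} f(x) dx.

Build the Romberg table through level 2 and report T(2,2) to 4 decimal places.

T(0,0) (trapezoid, 1 panel, h=1.9000): -1.253678
T(1,0) (trapezoid, 2 panels, h=0.9500): 0.243434
T(2,0) (trapezoid, 4 panels, h=0.4750): 0.447182
T(1,1) = 0.243434 + (0.243434 − (-1.253678))/3 = 0.742471
T(2,1) = 0.447182 + (0.447182 − 0.243434)/3 = 0.515098
T(2,2) = 0.515098 + (0.515098 − 0.742471)/15 = 0.499940

0.4999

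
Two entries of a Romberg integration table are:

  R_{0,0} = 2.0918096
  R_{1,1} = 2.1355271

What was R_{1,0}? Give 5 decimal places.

From R_{1,1} = (4·R_{1,0} − R_{0,0})/3, solve for R_{1,0}:
4·R_{1,0} = 3·2.1355271 + 2.0918096 = 8.4983909
R_{1,0} = 2.1245977

2.12460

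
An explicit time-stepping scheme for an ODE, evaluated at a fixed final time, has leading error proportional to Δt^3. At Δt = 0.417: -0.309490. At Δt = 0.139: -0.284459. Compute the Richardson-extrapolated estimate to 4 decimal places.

-0.2835

Extrapolated value = (27·A(Δt/3) − A(Δt)) / (27 − 1)
= (27·(-0.284459) − (-0.309490)) / 26
= -7.370903 / 26 = -0.283496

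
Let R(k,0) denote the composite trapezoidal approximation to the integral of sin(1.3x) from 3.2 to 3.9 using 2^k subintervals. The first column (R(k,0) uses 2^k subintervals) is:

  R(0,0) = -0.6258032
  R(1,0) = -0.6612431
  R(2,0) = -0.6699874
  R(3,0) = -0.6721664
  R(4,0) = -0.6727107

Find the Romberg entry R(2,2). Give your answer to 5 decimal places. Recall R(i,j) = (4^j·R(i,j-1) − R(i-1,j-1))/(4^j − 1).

Richardson extrapolation on the trapezoidal column (denominator 4−1=3):
R(1,1) = (4·(-0.6612431) − (-0.6258032)) / 3 = -0.6730564
R(2,1) = -0.6699874 + (-0.6699874 − (-0.6612431))/3 = -0.6729022
R(2,2) = (16·(-0.6729022) − (-0.6730564)) / 15 = -0.6728919

-0.67289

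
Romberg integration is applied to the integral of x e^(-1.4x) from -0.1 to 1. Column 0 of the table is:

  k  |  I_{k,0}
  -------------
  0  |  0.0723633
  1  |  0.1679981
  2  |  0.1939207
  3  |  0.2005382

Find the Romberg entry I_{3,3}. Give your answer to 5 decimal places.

Richardson extrapolation on the trapezoidal column (denominator 4−1=3):
I_{1,1} = (4·0.1679981 − 0.0723633) / 3 = 0.1998764
I_{2,1} = 0.1939207 + (0.1939207 − 0.1679981)/3 = 0.2025616
I_{3,1} = (4·0.2005382 − 0.1939207) / 3 = 0.2027440
I_{2,2} = 0.2025616 + (0.2025616 − 0.1998764)/15 = 0.2027406
I_{3,2} = (16·0.2027440 − 0.2025616) / 15 = 0.2027562
I_{3,3} = (64·0.2027562 − 0.2027406) / 63 = 0.2027564
(Column j=1 coincides with Simpson's rule on the same nodes.)

0.20276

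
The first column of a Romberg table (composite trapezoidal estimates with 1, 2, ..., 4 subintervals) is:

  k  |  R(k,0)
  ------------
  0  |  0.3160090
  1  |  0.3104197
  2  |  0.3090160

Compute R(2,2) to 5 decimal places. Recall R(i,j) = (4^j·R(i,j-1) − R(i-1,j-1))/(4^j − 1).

R(1,1) = (4·0.3104197 − 0.3160090) / 3 = 0.3085566
R(2,1) = 0.3090160 + (0.3090160 − 0.3104197)/3 = 0.3085481
R(2,2) = (16·0.3085481 − 0.3085566) / 15 = 0.3085475

0.30855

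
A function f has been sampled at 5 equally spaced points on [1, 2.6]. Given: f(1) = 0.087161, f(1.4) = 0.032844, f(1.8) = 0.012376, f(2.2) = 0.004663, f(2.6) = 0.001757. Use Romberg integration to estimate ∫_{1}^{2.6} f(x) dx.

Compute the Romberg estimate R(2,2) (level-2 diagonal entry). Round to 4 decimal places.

0.0350

R(0,0) (trapezoid, 1 panel, h=1.6000): 0.071134
R(1,0) (trapezoid, 2 panels, h=0.8000): 0.045468
R(2,0) (trapezoid, 4 panels, h=0.4000): 0.037737
R(1,1) = 0.045468 + (0.045468 − 0.071134)/3 = 0.036913
R(2,1) = 0.037737 + (0.037737 − 0.045468)/3 = 0.035160
R(2,2) = 0.035160 + (0.035160 − 0.036913)/15 = 0.035043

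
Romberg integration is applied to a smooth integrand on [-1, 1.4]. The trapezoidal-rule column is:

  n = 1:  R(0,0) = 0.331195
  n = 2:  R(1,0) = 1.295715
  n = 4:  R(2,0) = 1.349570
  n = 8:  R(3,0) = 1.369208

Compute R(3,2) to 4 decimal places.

Richardson extrapolation on the trapezoidal column (denominator 4−1=3):
R(2,1) = (4·1.349570 − 1.295715) / 3 = 1.367522
R(3,1) = 1.369208 + (1.369208 − 1.349570)/3 = 1.375754
R(3,2) = (16·1.375754 − 1.367522) / 15 = 1.376303

1.3763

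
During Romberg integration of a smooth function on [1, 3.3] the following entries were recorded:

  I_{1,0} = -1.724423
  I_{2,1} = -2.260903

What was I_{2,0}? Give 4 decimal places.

-2.1268

From I_{2,1} = (4·I_{2,0} − I_{1,0})/3, solve for I_{2,0}:
4·I_{2,0} = 3·(-2.260903) + (-1.724423) = -8.507132
I_{2,0} = -2.126783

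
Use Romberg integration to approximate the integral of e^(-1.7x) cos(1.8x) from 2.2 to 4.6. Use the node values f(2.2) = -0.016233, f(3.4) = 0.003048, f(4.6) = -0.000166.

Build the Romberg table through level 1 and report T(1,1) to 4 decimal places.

T(0,0) (trapezoid, 1 panel, h=2.4000): -0.019679
T(1,0) (trapezoid, 2 panels, h=1.2000): -0.006182
T(1,1) = -0.006182 + (-0.006182 − (-0.019679))/3 = -0.001683

-0.0017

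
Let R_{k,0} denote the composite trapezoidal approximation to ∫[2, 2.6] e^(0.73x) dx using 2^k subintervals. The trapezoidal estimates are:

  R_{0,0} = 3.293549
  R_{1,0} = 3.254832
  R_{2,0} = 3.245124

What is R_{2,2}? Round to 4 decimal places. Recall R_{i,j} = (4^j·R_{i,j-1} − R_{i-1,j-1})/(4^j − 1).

3.2419

R_{1,1} = 3.254832 + (3.254832 − 3.293549)/3 = 3.241926
R_{2,1} = (4·3.245124 − 3.254832) / 3 = 3.241888
R_{2,2} = (16·3.241888 − 3.241926) / 15 = 3.241885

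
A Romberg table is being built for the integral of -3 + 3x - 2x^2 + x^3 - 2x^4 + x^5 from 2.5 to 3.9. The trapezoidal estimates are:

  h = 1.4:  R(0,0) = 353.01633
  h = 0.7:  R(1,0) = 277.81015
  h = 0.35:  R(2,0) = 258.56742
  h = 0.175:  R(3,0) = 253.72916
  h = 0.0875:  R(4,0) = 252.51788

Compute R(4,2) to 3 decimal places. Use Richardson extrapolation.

252.114

Richardson extrapolation on the trapezoidal column (denominator 4−1=3):
R(3,1) = 253.72916 + (253.72916 − 258.56742)/3 = 252.11641
R(4,1) = (4·252.51788 − 253.72916) / 3 = 252.11412
R(4,2) = (16·252.11412 − 252.11641) / 15 = 252.11397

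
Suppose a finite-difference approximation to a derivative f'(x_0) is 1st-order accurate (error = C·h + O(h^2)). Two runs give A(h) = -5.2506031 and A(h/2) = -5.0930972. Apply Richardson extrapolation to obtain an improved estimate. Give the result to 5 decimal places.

-4.93559

Extrapolated value = (2·A(h/2) − A(h)) / (2 − 1)
= (2·(-5.0930972) − (-5.2506031)) / 1
= -4.9355913 / 1 = -4.9355913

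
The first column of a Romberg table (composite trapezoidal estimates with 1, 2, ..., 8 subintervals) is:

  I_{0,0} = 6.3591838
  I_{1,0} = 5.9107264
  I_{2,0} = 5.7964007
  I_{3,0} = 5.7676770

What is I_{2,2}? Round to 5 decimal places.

Richardson extrapolation on the trapezoidal column (denominator 4−1=3):
I_{1,1} = (4·5.9107264 − 6.3591838) / 3 = 5.7612406
I_{2,1} = 5.7964007 + (5.7964007 − 5.9107264)/3 = 5.7582921
I_{2,2} = (16·5.7582921 − 5.7612406) / 15 = 5.7580955

5.75810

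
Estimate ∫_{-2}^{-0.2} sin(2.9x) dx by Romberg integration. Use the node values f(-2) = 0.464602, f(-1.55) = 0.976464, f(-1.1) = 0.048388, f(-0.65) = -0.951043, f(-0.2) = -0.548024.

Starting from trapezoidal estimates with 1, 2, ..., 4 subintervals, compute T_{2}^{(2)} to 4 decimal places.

0.0162

T_{0}^{(0)} (trapezoid, 1 panel, h=1.8000): -0.075080
T_{1}^{(0)} (trapezoid, 2 panels, h=0.9000): 0.006009
T_{2}^{(0)} (trapezoid, 4 panels, h=0.4500): 0.014444
T_{1}^{(1)} = 0.006009 + (0.006009 − (-0.075080))/3 = 0.033039
T_{2}^{(1)} = 0.014444 + (0.014444 − 0.006009)/3 = 0.017256
T_{2}^{(2)} = 0.017256 + (0.017256 − 0.033039)/15 = 0.016204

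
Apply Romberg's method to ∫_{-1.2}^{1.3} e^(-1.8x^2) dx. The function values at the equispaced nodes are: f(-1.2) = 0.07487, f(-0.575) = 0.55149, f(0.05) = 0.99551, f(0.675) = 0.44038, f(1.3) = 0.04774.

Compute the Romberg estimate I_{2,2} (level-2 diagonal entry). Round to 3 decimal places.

I_{0,0} (trapezoid, 1 panel, h=2.5000): 0.15326
I_{1,0} (trapezoid, 2 panels, h=1.2500): 1.32102
I_{2,0} (trapezoid, 4 panels, h=0.6250): 1.28043
I_{1,1} = 1.32102 + (1.32102 − 0.15326)/3 = 1.71027
I_{2,1} = 1.28043 + (1.28043 − 1.32102)/3 = 1.26690
I_{2,2} = 1.26690 + (1.26690 − 1.71027)/15 = 1.23734

1.237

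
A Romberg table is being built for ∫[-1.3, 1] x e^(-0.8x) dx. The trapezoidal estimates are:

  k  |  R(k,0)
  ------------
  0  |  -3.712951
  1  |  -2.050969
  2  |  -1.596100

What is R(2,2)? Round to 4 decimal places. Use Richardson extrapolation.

-1.4410

Richardson extrapolation on the trapezoidal column (denominator 4−1=3):
R(1,1) = (4·(-2.050969) − (-3.712951)) / 3 = -1.496975
R(2,1) = -1.596100 + (-1.596100 − (-2.050969))/3 = -1.444477
R(2,2) = (16·(-1.444477) − (-1.496975)) / 15 = -1.440977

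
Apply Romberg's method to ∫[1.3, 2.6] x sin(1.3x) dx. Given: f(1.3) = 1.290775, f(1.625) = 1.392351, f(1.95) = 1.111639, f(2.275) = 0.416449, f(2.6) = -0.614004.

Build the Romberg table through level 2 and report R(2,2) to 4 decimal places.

1.0972

R(0,0) (trapezoid, 1 panel, h=1.3000): 0.439901
R(1,0) (trapezoid, 2 panels, h=0.6500): 0.942516
R(2,0) (trapezoid, 4 panels, h=0.3250): 1.059118
R(1,1) = 0.942516 + (0.942516 − 0.439901)/3 = 1.110054
R(2,1) = 1.059118 + (1.059118 − 0.942516)/3 = 1.097985
R(2,2) = 1.097985 + (1.097985 − 1.110054)/15 = 1.097180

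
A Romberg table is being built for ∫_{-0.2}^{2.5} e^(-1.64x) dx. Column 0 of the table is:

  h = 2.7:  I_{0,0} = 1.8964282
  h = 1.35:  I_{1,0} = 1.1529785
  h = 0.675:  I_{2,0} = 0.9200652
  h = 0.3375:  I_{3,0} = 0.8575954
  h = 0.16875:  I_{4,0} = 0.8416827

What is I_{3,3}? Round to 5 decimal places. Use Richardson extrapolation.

0.83637

Richardson extrapolation on the trapezoidal column (denominator 4−1=3):
I_{1,1} = (4·1.1529785 − 1.8964282) / 3 = 0.9051619
I_{2,1} = 0.9200652 + (0.9200652 − 1.1529785)/3 = 0.8424274
I_{3,1} = (4·0.8575954 − 0.9200652) / 3 = 0.8367721
I_{2,2} = (16·0.8424274 − 0.9051619) / 15 = 0.8382451
I_{3,2} = 0.8367721 + (0.8367721 − 0.8424274)/15 = 0.8363951
I_{3,3} = (64·0.8363951 − 0.8382451) / 63 = 0.8363657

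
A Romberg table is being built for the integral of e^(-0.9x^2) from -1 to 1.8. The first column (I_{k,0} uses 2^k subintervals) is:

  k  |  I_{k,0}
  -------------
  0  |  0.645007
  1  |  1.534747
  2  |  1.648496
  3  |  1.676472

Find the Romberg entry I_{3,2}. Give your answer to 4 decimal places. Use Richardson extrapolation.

1.6858

I_{2,1} = 1.648496 + (1.648496 − 1.534747)/3 = 1.686412
I_{3,1} = (4·1.676472 − 1.648496) / 3 = 1.685797
I_{3,2} = (16·1.685797 − 1.686412) / 15 = 1.685756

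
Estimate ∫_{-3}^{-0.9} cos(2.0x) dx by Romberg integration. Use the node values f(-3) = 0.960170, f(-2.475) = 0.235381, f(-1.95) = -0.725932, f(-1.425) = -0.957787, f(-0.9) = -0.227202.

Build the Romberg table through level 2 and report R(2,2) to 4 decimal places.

-0.6229

R(0,0) (trapezoid, 1 panel, h=2.1000): 0.769616
R(1,0) (trapezoid, 2 panels, h=1.0500): -0.377420
R(2,0) (trapezoid, 4 panels, h=0.5250): -0.567973
R(1,1) = -0.377420 + (-0.377420 − 0.769616)/3 = -0.759765
R(2,1) = -0.567973 + (-0.567973 − (-0.377420))/3 = -0.631491
R(2,2) = -0.631491 + (-0.631491 − (-0.759765))/15 = -0.622939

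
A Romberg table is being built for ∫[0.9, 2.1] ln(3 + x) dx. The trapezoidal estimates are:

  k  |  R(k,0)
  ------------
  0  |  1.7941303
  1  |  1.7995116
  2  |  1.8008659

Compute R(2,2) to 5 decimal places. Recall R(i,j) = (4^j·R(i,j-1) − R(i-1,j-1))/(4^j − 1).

1.80132

Richardson extrapolation on the trapezoidal column (denominator 4−1=3):
R(1,1) = (4·1.7995116 − 1.7941303) / 3 = 1.8013054
R(2,1) = (4·1.8008659 − 1.7995116) / 3 = 1.8013173
R(2,2) = 1.8013173 + (1.8013173 − 1.8013054)/15 = 1.8013181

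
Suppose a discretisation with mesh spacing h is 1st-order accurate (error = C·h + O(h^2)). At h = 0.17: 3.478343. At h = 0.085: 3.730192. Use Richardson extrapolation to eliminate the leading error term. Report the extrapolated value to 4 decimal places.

The leading error scales as h; refining by a factor of 2 reduces it by 2^1 = 2.
Extrapolated value = (2·A(h/2) − A(h)) / (2 − 1)
= (2·3.730192 − 3.478343) / 1
= 3.982041 / 1 = 3.982041

3.9820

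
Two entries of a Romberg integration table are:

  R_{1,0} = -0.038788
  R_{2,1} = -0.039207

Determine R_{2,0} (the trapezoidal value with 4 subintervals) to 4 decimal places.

-0.0391

From R_{2,1} = (4·R_{2,0} − R_{1,0})/3, solve for R_{2,0}:
4·R_{2,0} = 3·(-0.039207) + (-0.038788) = -0.156409
R_{2,0} = -0.039102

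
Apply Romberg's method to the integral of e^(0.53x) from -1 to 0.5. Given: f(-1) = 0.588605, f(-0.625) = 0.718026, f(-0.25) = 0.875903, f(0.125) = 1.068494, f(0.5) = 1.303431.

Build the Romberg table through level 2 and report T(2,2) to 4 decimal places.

1.3487

T(0,0) (trapezoid, 1 panel, h=1.5000): 1.419027
T(1,0) (trapezoid, 2 panels, h=0.7500): 1.366441
T(2,0) (trapezoid, 4 panels, h=0.3750): 1.353165
T(1,1) = 1.366441 + (1.366441 − 1.419027)/3 = 1.348912
T(2,1) = 1.353165 + (1.353165 − 1.366441)/3 = 1.348740
T(2,2) = 1.348740 + (1.348740 − 1.348912)/15 = 1.348729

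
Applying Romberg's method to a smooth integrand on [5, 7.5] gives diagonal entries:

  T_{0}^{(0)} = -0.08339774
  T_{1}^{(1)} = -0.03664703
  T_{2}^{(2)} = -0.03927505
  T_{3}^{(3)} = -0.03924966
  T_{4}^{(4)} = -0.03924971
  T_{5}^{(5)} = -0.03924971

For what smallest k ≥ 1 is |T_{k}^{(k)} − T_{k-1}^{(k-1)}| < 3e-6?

k = 4

|T_{1}^{(1)} − T_{0}^{(0)}| = 0.04675071 ≥ 3e-6
|T_{2}^{(2)} − T_{1}^{(1)}| = 0.00262802 ≥ 3e-6
|T_{3}^{(3)} − T_{2}^{(2)}| = 0.00002539 ≥ 3e-6
|T_{4}^{(4)} − T_{3}^{(3)}| = 0.00000005 < 3e-6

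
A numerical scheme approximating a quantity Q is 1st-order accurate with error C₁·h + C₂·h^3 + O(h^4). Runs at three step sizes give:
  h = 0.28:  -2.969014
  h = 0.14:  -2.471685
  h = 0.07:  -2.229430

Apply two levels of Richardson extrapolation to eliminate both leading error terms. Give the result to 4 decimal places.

First eliminate the h term (factor 2^1 = 2):
  B₁ = (2·(-2.471685) − (-2.969014))/1 = -1.974356
  B₂ = (2·(-2.229430) − (-2.471685))/1 = -1.987175
Then eliminate the h^3 term (factor 2^3 = 8):
  (8·(-1.987175) − (-1.974356))/7 = -1.989006

-1.9890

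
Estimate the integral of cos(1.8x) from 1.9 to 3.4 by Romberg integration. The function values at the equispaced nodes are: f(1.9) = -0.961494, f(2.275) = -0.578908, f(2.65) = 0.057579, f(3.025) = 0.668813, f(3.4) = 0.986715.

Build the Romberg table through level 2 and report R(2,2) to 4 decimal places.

0.0624

R(0,0) (trapezoid, 1 panel, h=1.5000): 0.018916
R(1,0) (trapezoid, 2 panels, h=0.7500): 0.052642
R(2,0) (trapezoid, 4 panels, h=0.3750): 0.060035
R(1,1) = 0.052642 + (0.052642 − 0.018916)/3 = 0.063884
R(2,1) = 0.060035 + (0.060035 − 0.052642)/3 = 0.062499
R(2,2) = 0.062499 + (0.062499 − 0.063884)/15 = 0.062407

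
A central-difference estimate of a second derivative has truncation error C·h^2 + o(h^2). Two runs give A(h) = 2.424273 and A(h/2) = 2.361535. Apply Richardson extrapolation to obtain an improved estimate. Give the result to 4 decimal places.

The leading error scales as h^2; refining by a factor of 2 reduces it by 2^2 = 4.
Extrapolated value = (4·A(h/2) − A(h)) / (4 − 1)
= (4·2.361535 − 2.424273) / 3
= 7.021867 / 3 = 2.340622

2.3406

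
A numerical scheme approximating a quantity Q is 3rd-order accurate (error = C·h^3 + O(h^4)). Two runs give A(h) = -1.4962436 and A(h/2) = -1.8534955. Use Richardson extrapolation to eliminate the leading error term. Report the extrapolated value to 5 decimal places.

-1.90453

The leading error scales as h^3; refining by a factor of 2 reduces it by 2^3 = 8.
Extrapolated value = (8·A(h/2) − A(h)) / (8 − 1)
= (8·(-1.8534955) − (-1.4962436)) / 7
= -13.3317204 / 7 = -1.9045315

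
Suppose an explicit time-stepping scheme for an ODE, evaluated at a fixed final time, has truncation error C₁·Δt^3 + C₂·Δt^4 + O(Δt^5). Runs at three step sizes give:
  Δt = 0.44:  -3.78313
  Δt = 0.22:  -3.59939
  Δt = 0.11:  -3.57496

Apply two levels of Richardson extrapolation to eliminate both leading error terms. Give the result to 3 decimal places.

-3.571

First eliminate the Δt^3 term (factor 2^3 = 8):
  B₁ = (8·(-3.59939) − (-3.78313))/7 = -3.57314
  B₂ = (8·(-3.57496) − (-3.59939))/7 = -3.57147
Then eliminate the Δt^4 term (factor 2^4 = 16):
  (16·(-3.57147) − (-3.57314))/15 = -3.57136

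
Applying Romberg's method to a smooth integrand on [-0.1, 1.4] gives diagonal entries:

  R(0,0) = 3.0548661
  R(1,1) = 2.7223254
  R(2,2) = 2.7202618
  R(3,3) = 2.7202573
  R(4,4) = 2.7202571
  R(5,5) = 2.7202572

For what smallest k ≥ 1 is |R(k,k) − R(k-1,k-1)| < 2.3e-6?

k = 4

|R(1,1) − R(0,0)| = 0.3325407 ≥ 2.3e-6
|R(2,2) − R(1,1)| = 0.0020636 ≥ 2.3e-6
|R(3,3) − R(2,2)| = 0.0000045 ≥ 2.3e-6
|R(4,4) − R(3,3)| = 0.0000002 < 2.3e-6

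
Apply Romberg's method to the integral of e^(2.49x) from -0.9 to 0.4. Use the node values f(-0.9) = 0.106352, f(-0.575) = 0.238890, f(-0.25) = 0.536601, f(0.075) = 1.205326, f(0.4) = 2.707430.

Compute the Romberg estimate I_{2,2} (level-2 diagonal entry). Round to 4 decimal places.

I_{0,0} (trapezoid, 1 panel, h=1.3000): 1.828958
I_{1,0} (trapezoid, 2 panels, h=0.6500): 1.263270
I_{2,0} (trapezoid, 4 panels, h=0.3250): 1.101005
I_{1,1} = 1.263270 + (1.263270 − 1.828958)/3 = 1.074707
I_{2,1} = 1.101005 + (1.101005 − 1.263270)/3 = 1.046917
I_{2,2} = 1.046917 + (1.046917 − 1.074707)/15 = 1.045064

1.0451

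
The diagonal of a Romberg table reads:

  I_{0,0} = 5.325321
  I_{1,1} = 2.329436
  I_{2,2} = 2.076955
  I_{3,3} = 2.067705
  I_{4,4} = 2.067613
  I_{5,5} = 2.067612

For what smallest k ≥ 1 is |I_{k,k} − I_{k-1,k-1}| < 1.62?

k = 2

|I_{1,1} − I_{0,0}| = 2.995885 ≥ 1.62
|I_{2,2} − I_{1,1}| = 0.252481 < 1.62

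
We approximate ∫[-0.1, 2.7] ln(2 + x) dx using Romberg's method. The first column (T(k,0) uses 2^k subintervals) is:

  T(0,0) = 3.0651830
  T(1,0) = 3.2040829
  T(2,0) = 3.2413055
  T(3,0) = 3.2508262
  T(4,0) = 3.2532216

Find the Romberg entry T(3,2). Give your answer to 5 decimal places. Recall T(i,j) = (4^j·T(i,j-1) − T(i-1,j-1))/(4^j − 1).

3.25402

T(2,1) = (4·3.2413055 − 3.2040829) / 3 = 3.2537130
T(3,1) = 3.2508262 + (3.2508262 − 3.2413055)/3 = 3.2539998
T(3,2) = (16·3.2539998 − 3.2537130) / 15 = 3.2540189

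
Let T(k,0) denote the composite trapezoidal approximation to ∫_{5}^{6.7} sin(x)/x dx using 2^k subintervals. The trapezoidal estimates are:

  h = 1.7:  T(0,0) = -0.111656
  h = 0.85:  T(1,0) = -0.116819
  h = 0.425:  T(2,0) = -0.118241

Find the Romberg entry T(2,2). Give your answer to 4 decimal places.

Richardson extrapolation on the trapezoidal column (denominator 4−1=3):
T(1,1) = (4·(-0.116819) − (-0.111656)) / 3 = -0.118540
T(2,1) = (4·(-0.118241) − (-0.116819)) / 3 = -0.118715
T(2,2) = (16·(-0.118715) − (-0.118540)) / 15 = -0.118727

-0.1187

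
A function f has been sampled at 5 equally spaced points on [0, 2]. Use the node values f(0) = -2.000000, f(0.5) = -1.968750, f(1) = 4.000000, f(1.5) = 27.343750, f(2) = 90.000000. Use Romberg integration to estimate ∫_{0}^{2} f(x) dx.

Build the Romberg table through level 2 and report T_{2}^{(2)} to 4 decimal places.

T_{0}^{(0)} (trapezoid, 1 panel, h=2.0000): 88.000000
T_{1}^{(0)} (trapezoid, 2 panels, h=1.0000): 48.000000
T_{2}^{(0)} (trapezoid, 4 panels, h=0.5000): 36.687500
T_{1}^{(1)} = 48.000000 + (48.000000 − 88.000000)/3 = 34.666667
T_{2}^{(1)} = 36.687500 + (36.687500 − 48.000000)/3 = 32.916667
T_{2}^{(2)} = 32.916667 + (32.916667 − 34.666667)/15 = 32.800000

32.8000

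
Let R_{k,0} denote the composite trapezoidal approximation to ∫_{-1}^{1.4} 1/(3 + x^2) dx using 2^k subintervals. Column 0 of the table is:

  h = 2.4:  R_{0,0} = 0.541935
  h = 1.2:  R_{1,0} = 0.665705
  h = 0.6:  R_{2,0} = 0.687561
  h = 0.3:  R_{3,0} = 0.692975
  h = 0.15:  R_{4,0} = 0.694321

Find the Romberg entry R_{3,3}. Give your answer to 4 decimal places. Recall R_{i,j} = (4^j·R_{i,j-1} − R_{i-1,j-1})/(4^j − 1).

Richardson extrapolation on the trapezoidal column (denominator 4−1=3):
R_{1,1} = 0.665705 + (0.665705 − 0.541935)/3 = 0.706962
R_{2,1} = 0.687561 + (0.687561 − 0.665705)/3 = 0.694846
R_{3,1} = (4·0.692975 − 0.687561) / 3 = 0.694780
R_{2,2} = (16·0.694846 − 0.706962) / 15 = 0.694038
R_{3,2} = 0.694780 + (0.694780 − 0.694846)/15 = 0.694776
R_{3,3} = 0.694776 + (0.694776 − 0.694038)/63 = 0.694788

0.6948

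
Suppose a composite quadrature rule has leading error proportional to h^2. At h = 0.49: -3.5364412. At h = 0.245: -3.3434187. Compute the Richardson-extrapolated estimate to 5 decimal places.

-3.27908

Extrapolated value = (4·A(h/2) − A(h)) / (4 − 1)
= (4·(-3.3434187) − (-3.5364412)) / 3
= -9.8372336 / 3 = -3.2790779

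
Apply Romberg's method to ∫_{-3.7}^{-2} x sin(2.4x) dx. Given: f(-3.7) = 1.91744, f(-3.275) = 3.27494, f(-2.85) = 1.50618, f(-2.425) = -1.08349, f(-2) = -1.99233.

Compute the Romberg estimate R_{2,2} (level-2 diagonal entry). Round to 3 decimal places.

R_{0,0} (trapezoid, 1 panel, h=1.7000): -0.06366
R_{1,0} (trapezoid, 2 panels, h=0.8500): 1.24842
R_{2,0} (trapezoid, 4 panels, h=0.4250): 1.55558
R_{1,1} = 1.24842 + (1.24842 − (-0.06366))/3 = 1.68578
R_{2,1} = 1.55558 + (1.55558 − 1.24842)/3 = 1.65797
R_{2,2} = 1.65797 + (1.65797 − 1.68578)/15 = 1.65612

1.656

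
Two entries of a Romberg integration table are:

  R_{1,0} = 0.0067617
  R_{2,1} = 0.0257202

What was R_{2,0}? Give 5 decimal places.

From R_{2,1} = (4·R_{2,0} − R_{1,0})/3, solve for R_{2,0}:
4·R_{2,0} = 3·0.0257202 + 0.0067617 = 0.0839223
R_{2,0} = 0.0209806

0.02098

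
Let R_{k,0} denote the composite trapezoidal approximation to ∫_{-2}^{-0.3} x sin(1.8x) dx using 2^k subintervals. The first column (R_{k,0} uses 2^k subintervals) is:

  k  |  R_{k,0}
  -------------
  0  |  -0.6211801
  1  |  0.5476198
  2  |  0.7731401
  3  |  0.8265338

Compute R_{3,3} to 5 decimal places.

0.84409

Richardson extrapolation on the trapezoidal column (denominator 4−1=3):
R_{1,1} = (4·0.5476198 − (-0.6211801)) / 3 = 0.9372198
R_{2,1} = 0.7731401 + (0.7731401 − 0.5476198)/3 = 0.8483135
R_{3,1} = 0.8265338 + (0.8265338 − 0.7731401)/3 = 0.8443317
R_{2,2} = (16·0.8483135 − 0.9372198) / 15 = 0.8423864
R_{3,2} = (16·0.8443317 − 0.8483135) / 15 = 0.8440662
R_{3,3} = 0.8440662 + (0.8440662 − 0.8423864)/63 = 0.8440929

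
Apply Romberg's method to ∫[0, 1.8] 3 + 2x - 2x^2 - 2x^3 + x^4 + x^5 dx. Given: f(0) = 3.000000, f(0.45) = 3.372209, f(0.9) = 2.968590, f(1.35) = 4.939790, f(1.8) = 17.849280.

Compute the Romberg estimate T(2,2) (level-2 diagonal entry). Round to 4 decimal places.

T(0,0) (trapezoid, 1 panel, h=1.8000): 18.764352
T(1,0) (trapezoid, 2 panels, h=0.9000): 12.053907
T(2,0) (trapezoid, 4 panels, h=0.4500): 9.767353
T(1,1) = 12.053907 + (12.053907 − 18.764352)/3 = 9.817092
T(2,1) = 9.767353 + (9.767353 − 12.053907)/3 = 9.005168
T(2,2) = 9.005168 + (9.005168 − 9.817092)/15 = 8.951040

8.9510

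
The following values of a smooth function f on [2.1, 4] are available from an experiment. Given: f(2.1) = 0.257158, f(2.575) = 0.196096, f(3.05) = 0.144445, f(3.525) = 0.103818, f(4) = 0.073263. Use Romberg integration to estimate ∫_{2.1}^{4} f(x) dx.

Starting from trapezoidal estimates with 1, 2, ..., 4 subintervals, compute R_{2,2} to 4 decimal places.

R_{0,0} (trapezoid, 1 panel, h=1.9000): 0.313900
R_{1,0} (trapezoid, 2 panels, h=0.9500): 0.294173
R_{2,0} (trapezoid, 4 panels, h=0.4750): 0.289546
R_{1,1} = 0.294173 + (0.294173 − 0.313900)/3 = 0.287597
R_{2,1} = 0.289546 + (0.289546 − 0.294173)/3 = 0.288004
R_{2,2} = 0.288004 + (0.288004 − 0.287597)/15 = 0.288031

0.2880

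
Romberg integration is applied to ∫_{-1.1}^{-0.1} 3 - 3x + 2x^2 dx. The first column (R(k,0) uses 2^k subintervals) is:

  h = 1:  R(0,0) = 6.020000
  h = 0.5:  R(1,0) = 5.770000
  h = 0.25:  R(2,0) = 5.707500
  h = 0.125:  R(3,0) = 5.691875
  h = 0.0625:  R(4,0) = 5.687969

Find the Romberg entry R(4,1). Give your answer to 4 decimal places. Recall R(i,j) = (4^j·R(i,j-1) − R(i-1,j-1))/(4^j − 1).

Richardson extrapolation on the trapezoidal column (denominator 4−1=3):
R(4,1) = (4·5.687969 − 5.691875) / 3 = 5.686667

5.6867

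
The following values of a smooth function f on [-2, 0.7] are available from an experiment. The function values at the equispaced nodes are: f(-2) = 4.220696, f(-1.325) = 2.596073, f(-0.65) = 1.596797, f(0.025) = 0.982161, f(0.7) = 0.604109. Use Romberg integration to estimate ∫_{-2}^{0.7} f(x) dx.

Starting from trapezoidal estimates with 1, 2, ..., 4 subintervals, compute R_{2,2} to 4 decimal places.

5.0232

R_{0,0} (trapezoid, 1 panel, h=2.7000): 6.513487
R_{1,0} (trapezoid, 2 panels, h=1.3500): 5.412419
R_{2,0} (trapezoid, 4 panels, h=0.6750): 5.121518
R_{1,1} = 5.412419 + (5.412419 − 6.513487)/3 = 5.045396
R_{2,1} = 5.121518 + (5.121518 − 5.412419)/3 = 5.024551
R_{2,2} = 5.024551 + (5.024551 − 5.045396)/15 = 5.023161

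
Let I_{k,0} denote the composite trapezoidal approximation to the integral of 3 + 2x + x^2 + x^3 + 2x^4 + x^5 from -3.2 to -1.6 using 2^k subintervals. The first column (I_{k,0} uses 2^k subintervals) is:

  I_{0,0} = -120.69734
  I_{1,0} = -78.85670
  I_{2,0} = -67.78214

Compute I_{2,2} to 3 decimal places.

Richardson extrapolation on the trapezoidal column (denominator 4−1=3):
I_{1,1} = -78.85670 + (-78.85670 − (-120.69734))/3 = -64.90982
I_{2,1} = -67.78214 + (-67.78214 − (-78.85670))/3 = -64.09062
I_{2,2} = -64.09062 + (-64.09062 − (-64.90982))/15 = -64.03601
(Column j=1 coincides with Simpson's rule on the same nodes.)

-64.036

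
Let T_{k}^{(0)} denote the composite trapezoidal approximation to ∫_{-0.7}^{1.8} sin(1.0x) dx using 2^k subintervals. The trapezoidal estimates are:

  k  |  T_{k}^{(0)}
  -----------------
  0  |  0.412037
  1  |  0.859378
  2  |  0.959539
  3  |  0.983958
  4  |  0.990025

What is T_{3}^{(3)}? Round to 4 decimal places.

0.9920

Richardson extrapolation on the trapezoidal column (denominator 4−1=3):
T_{1}^{(1)} = 0.859378 + (0.859378 − 0.412037)/3 = 1.008492
T_{2}^{(1)} = (4·0.959539 − 0.859378) / 3 = 0.992926
T_{3}^{(1)} = (4·0.983958 − 0.959539) / 3 = 0.992098
T_{2}^{(2)} = 0.992926 + (0.992926 − 1.008492)/15 = 0.991888
T_{3}^{(2)} = 0.992098 + (0.992098 − 0.992926)/15 = 0.992043
T_{3}^{(3)} = (64·0.992043 − 0.991888) / 63 = 0.992045
(Column j=1 coincides with Simpson's rule on the same nodes.)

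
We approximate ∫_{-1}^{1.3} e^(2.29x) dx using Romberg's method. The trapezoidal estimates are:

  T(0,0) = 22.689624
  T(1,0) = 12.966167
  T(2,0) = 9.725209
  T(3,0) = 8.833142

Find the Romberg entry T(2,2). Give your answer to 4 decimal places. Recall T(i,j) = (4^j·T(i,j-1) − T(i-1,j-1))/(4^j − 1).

8.5729

Richardson extrapolation on the trapezoidal column (denominator 4−1=3):
T(1,1) = (4·12.966167 − 22.689624) / 3 = 9.725015
T(2,1) = (4·9.725209 − 12.966167) / 3 = 8.644890
T(2,2) = 8.644890 + (8.644890 − 9.725015)/15 = 8.572882
(Column j=1 coincides with Simpson's rule on the same nodes.)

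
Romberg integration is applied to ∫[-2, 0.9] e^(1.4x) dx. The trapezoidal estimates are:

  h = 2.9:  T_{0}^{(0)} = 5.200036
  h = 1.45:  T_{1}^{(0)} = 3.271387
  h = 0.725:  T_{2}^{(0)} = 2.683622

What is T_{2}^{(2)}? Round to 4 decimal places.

T_{1}^{(1)} = (4·3.271387 − 5.200036) / 3 = 2.628504
T_{2}^{(1)} = (4·2.683622 − 3.271387) / 3 = 2.487700
T_{2}^{(2)} = (16·2.487700 − 2.628504) / 15 = 2.478313

2.4783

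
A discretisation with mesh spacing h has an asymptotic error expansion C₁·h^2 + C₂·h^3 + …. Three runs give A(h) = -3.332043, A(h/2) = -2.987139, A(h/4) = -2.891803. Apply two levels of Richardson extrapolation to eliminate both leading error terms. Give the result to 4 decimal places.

First eliminate the h^2 term (factor 2^2 = 4):
  B₁ = (4·(-2.987139) − (-3.332043))/3 = -2.872171
  B₂ = (4·(-2.891803) − (-2.987139))/3 = -2.860024
Then eliminate the h^3 term (factor 2^3 = 8):
  (8·(-2.860024) − (-2.872171))/7 = -2.858289

-2.8583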